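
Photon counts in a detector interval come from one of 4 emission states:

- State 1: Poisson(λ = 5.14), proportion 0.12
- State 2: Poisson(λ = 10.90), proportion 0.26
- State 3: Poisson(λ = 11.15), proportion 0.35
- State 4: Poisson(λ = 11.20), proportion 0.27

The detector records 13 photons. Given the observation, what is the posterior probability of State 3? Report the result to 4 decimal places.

0.4010

Posterior ∝ prior × likelihood, so P(k | x) ∝ P(Z=k) f_k(x); normalise over all components.
Component likelihoods at x = 13 photons:
  p_1 = 0.00164425
  p_2 = 0.0908771
  p_3 = 0.0950407
  p_4 = 0.0958199
Weight by the priors:
  P(Z=1)·p_1 = 0.12 × 0.00164425 = 0.000197309
  P(Z=2)·p_2 = 0.26 × 0.0908771 = 0.023628
  P(Z=3)·p_3 = 0.35 × 0.0950407 = 0.0332642
  P(Z=4)·p_4 = 0.27 × 0.0958199 = 0.0258714
Evidence: 0.000197309 + 0.023628 + 0.0332642 + 0.0258714 = 0.082961
Responsibility of State 3: 0.0332642 / 0.082961 ≈ 0.4010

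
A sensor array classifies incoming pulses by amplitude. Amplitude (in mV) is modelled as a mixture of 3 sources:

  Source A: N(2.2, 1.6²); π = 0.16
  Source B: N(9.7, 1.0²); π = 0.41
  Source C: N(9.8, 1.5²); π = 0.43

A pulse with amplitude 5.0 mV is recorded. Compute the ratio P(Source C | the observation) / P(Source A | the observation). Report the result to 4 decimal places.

0.0792

Since P(k|x) ∝ π_k f_k(x), the posterior odds are π_i f_i(x) / (π_j f_j(x)).
Component likelihoods at x = 5.0 mV:
  p_A = (1/(1.6·√(2π)))·exp(−(5.0−2.2)²/(2·1.6²)) = 0.249339·exp(-1.53125) = 0.0539233
  p_B = (1/(1.0·√(2π)))·exp(−(5.0−9.7)²/(2·1.0²)) = 0.398942·exp(-11.04500) = 6.36983e-06
  p_C = (1/(1.5·√(2π)))·exp(−(5.0−9.8)²/(2·1.5²)) = 0.265962·exp(-5.12000) = 0.00158939
Odds = (0.43/0.16) × (0.00158939/0.0539233) = 2.6875 × 0.029475 ≈ 0.0792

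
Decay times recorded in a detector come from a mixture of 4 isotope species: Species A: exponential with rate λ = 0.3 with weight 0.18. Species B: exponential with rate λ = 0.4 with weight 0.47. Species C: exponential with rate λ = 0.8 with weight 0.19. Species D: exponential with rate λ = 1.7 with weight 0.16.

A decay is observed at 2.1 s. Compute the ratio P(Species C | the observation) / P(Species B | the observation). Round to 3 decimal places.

Only the two components matter; the odds are (P(Z=i) f_i(x)) / (P(Z=j) f_j(x)).
Evaluate each component's likelihood at the observed value:
  f_A = 0.159778
  f_B = 0.172684
  f_C = 0.149099
  f_D = 0.047865
Posterior odds = (P(Z=C)·f_C) / (P(Z=B)·f_B) = (0.19·0.149099) / (0.47·0.172684) = 0.0283288 / 0.0811616 ≈ 0.349

0.349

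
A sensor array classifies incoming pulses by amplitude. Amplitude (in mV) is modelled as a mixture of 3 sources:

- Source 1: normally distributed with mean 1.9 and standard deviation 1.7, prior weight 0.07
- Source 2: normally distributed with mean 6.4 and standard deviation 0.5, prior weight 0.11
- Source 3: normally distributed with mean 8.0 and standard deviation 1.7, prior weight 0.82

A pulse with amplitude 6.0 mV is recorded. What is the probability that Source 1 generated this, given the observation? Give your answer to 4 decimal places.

Apply Bayes' rule: the posterior for each component is proportional to its prior times its likelihood at x.
Evaluate each component's likelihood at the observed value:
  f_1 = 0.0128056
  f_2 = 0.579383
  f_3 = 0.117466
Multiply by the mixture weights:
  π_1·f_1 = 0.07 × 0.0128056 = 0.000896393
  π_2·f_2 = 0.11 × 0.579383 = 0.0637321
  π_3·f_3 = 0.82 × 0.117466 = 0.0963219
Marginal: 0.000896393 + 0.0637321 + 0.0963219 = 0.16095
P(Source 1 | x) = 0.000896393 / 0.16095 ≈ 0.0056

0.0056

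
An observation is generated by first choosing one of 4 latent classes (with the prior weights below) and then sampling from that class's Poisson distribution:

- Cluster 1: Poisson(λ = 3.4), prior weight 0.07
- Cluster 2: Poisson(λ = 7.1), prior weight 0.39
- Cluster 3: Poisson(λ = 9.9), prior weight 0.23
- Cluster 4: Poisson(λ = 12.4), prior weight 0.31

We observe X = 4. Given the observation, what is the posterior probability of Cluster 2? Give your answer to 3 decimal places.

0.643

The responsibility of component k is P(Z=k) f_k(x) divided by Σ_j P(Z=j) f_j(x).
Component likelihoods at x = 4:
  L_1 = 0.185825
  L_2 = 0.0873638
  L_3 = 0.0200823
  L_4 = 0.00405718
Multiply by the mixture weights:
  P(Z=1)·L_1 = 0.07 × 0.185825 = 0.0130077
  P(Z=2)·L_2 = 0.39 × 0.0873638 = 0.0340719
  P(Z=3)·L_3 = 0.23 × 0.0200823 = 0.00461894
  P(Z=4)·L_4 = 0.31 × 0.00405718 = 0.00125772
Sum: 0.0130077 + 0.0340719 + 0.00461894 + 0.00125772 = 0.0529563
P(Cluster 2 | 4) ≈ 0.643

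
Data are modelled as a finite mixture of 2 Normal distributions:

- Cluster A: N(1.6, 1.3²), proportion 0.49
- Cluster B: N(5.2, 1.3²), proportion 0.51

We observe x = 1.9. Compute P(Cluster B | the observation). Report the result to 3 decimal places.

0.041

Apply Bayes' rule: the posterior for each component is proportional to its prior times its likelihood at x.
Component likelihoods at x = 1.9:
  L_A = 0.298815
  L_B = 0.0122382
Weight by the priors:
  w_A·L_A = 0.49 × 0.298815 = 0.146419
  w_B·L_B = 0.51 × 0.0122382 = 0.00624146
Evidence: 0.146419 + 0.00624146 = 0.152661
Responsibility of Cluster B: 0.00624146 / 0.152661 ≈ 0.041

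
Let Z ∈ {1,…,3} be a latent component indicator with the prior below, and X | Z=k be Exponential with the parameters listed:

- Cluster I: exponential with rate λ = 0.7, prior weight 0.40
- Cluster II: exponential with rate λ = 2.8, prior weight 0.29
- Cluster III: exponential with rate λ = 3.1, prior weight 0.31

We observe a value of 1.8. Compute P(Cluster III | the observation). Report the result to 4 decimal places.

0.0411

By Bayes' theorem, P(k | x) = π_k f_k(x) / Σ_j π_j f_j(x).
Component likelihoods at x = 1.8:
  f_I = 0.198558
  f_II = 0.0181265
  f_III = 0.011695
Multiply by the mixture weights:
  π_I·f_I = 0.40 × 0.198558 = 0.0794231
  π_II·f_II = 0.29 × 0.0181265 = 0.00525668
  π_III·f_III = 0.31 × 0.011695 = 0.00362544
Normaliser: 0.0794231 + 0.00525668 + 0.00362544 = 0.0883052
P(Cluster III | data) ≈ 0.0411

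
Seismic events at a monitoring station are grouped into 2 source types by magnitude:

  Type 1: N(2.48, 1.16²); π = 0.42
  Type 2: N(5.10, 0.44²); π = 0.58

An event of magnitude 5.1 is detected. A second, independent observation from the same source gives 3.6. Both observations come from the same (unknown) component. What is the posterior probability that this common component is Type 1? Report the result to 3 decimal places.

P(component k | x) = π_k·f_k(x) / marginal(x), where marginal(x) = Σ_j π_j·f_j(x).
Since both observations come from the same component, the likelihood for component k is f_k(x₁)·f_k(x₂).
  p_1 = [(1/(1.16·√(2π)))·exp(−(5.1−2.48)²/(2·1.16²)) = 0.343916·exp(-2.55068) = 0.0268352] × [0.215786] = 0.00579064
  p_2 = [(1/(0.44·√(2π)))·exp(−(5.1−5.10)²/(2·0.44²)) = 0.906687·exp(-0.00000) = 0.906687] × [0.00271515] = 0.00246179
Prior × likelihood for each component:
  π_1·p_1 = 0.42 × 0.00579064 = 0.00243207
  π_2·p_2 = 0.58 × 0.00246179 = 0.00142784
Sum: 0.00243207 + 0.00142784 = 0.00385991
P(Type 1 | x) ≈ 0.630

0.630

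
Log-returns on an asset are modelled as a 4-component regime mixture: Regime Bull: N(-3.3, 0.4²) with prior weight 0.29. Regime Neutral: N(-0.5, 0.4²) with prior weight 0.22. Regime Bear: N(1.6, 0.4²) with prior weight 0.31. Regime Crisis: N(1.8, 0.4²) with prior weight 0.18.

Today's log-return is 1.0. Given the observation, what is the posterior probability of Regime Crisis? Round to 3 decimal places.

0.195

By Bayes' theorem, P(k | x) = P(Z=k) f_k(x) / Σ_j P(Z=j) f_j(x).
Evaluate each component's likelihood at the observed value:
  L_Bull = (1/(0.4·√(2π)))·exp(−(1.0−-3.3)²/(2·0.4²)) = 0.997356·exp(-57.78125) = 8.03104e-26
  L_Neutral = (1/(0.4·√(2π)))·exp(−(1.0−-0.5)²/(2·0.4²)) = 0.997356·exp(-7.03125) = 0.000881489
  L_Bear = (1/(0.4·√(2π)))·exp(−(1.0−1.6)²/(2·0.4²)) = 0.997356·exp(-1.12500) = 0.323794
  L_Crisis = (1/(0.4·√(2π)))·exp(−(1.0−1.8)²/(2·0.4²)) = 0.997356·exp(-2.00000) = 0.134977
Prior × likelihood for each component:
  P(Z=Bull)·L_Bull = 0.29 × 8.03104e-26 = 2.329e-26
  P(Z=Neutral)·L_Neutral = 0.22 × 0.000881489 = 0.000193928
  P(Z=Bear)·L_Bear = 0.31 × 0.323794 = 0.100376
  P(Z=Crisis)·L_Crisis = 0.18 × 0.134977 = 0.0242959
Normaliser: 2.329e-26 + 0.000193928 + 0.100376 + 0.0242959 = 0.124866
So the posterior for Regime Crisis is 0.0242959 / 0.124866 ≈ 0.195.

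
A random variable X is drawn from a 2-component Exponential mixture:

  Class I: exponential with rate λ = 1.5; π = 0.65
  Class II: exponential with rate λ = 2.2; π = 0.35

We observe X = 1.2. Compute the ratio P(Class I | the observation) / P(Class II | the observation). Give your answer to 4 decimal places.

Only the two components matter; the odds are (w_i f_i(x)) / (w_j f_j(x)).
Evaluate each component's likelihood at the observed value:
  p_I = 0.247948
  p_II = 0.156995
Odds = (0.65/0.35) × (0.247948/0.156995) = 1.85714 × 1.57934 ≈ 2.9331

2.9331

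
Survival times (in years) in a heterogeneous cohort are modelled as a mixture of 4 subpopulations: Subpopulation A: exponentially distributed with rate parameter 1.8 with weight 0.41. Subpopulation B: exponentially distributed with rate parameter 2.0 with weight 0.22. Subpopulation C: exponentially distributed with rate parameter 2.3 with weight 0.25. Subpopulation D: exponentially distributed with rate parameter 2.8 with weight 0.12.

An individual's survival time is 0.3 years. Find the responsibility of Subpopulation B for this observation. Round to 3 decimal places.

Apply Bayes' rule: the posterior for each component is proportional to its prior times its likelihood at x.
Exponential densities:
  p_A = 1.8·e^(−1.8·0.3) = 1.8·e^(−0.5400) = 1.04895
  p_B = 2.0·e^(−2.0·0.3) = 2.0·e^(−0.6000) = 1.09762
  p_C = 2.3·e^(−2.3·0.3) = 2.3·e^(−0.6900) = 1.15362
  p_D = 2.8·e^(−2.8·0.3) = 2.8·e^(−0.8400) = 1.20879
Prior × likelihood for each component:
  P(Z=A)·p_A = 0.41 × 1.04895 = 0.430068
  P(Z=B)·p_B = 0.22 × 1.09762 = 0.241477
  P(Z=C)·p_C = 0.25 × 1.15362 = 0.288406
  P(Z=D)·p_D = 0.12 × 1.20879 = 0.145055
Denominator: 0.430068 + 0.241477 + 0.288406 + 0.145055 = 1.10501
Responsibility of Subpopulation B: 0.241477 / 1.10501 ≈ 0.219

0.219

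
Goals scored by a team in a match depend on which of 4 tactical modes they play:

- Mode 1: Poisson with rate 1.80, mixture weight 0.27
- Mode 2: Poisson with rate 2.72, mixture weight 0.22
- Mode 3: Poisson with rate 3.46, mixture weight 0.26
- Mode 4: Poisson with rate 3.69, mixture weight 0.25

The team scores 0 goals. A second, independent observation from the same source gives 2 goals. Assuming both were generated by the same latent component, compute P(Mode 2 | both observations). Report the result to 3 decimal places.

0.195

The responsibility of component k is π_k f_k(x) divided by Σ_j π_j f_j(x).
Since both observations come from the same component, the likelihood for component k is f_k(x₁)·f_k(x₂).
  L_1 = [0.165299] × [0.267784] = 0.0442644
  L_2 = [0.0658748] × [0.243684] = 0.0160526
  L_3 = [0.0314298] × [0.188132] = 0.00591295
  L_4 = [0.024972] × [0.170011] = 0.00424551
Multiply by the mixture weights:
  π_1·L_1 = 0.27 × 0.0442644 = 0.0119514
  π_2·L_2 = 0.22 × 0.0160526 = 0.00353158
  π_3·L_3 = 0.26 × 0.00591295 = 0.00153737
  π_4·L_4 = 0.25 × 0.00424551 = 0.00106138
Normaliser: 0.0119514 + 0.00353158 + 0.00153737 + 0.00106138 = 0.0180817
P(Mode 2 | x₁, x₂) ≈ 0.195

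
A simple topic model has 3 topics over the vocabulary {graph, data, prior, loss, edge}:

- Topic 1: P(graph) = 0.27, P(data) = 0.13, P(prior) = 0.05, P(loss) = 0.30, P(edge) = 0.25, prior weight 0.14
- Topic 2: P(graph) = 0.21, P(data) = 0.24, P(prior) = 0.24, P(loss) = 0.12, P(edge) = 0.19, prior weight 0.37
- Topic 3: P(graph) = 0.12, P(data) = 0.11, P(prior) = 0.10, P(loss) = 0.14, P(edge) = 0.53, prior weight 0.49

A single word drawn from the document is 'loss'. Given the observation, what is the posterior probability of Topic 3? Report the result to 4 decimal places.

0.4426

P(component k | x) = w_k·f_k(x) / marginal(x), where marginal(x) = Σ_j w_j·f_j(x).
Component likelihoods at x = 'loss':
  p_1 = P(loss | comp) = 0.30
  p_2 = P(loss | comp) = 0.12
  p_3 = P(loss | comp) = 0.14
Multiply by the mixture weights:
  w_1·p_1 = 0.14 × 0.3 = 0.042
  w_2·p_2 = 0.37 × 0.12 = 0.0444
  w_3·p_3 = 0.49 × 0.14 = 0.0686
Denominator: 0.042 + 0.0444 + 0.0686 = 0.155
Responsibility of Topic 3: 0.0686 / 0.155 ≈ 0.4426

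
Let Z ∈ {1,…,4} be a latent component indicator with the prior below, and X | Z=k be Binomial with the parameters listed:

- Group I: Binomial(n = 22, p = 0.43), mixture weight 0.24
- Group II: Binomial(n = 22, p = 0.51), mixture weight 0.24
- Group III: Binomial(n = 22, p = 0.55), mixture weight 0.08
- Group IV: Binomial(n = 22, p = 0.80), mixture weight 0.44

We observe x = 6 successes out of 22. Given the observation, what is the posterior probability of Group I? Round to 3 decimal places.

The responsibility of component k is w_k f_k(x) divided by Σ_j w_j f_j(x).
Binomial probabilities:
  p_I = 0.0585629
  p_II = 0.0145002
  p_III = 0.0058397
  p_IV = 1.28184e-07
Multiply by the mixture weights:
  w_I·p_I = 0.24 × 0.0585629 = 0.0140551
  w_II·p_II = 0.24 × 0.0145002 = 0.00348004
  w_III·p_III = 0.08 × 0.0058397 = 0.000467176
  w_IV·p_IV = 0.44 × 1.28184e-07 = 5.6401e-08
Evidence: 0.0140551 + 0.00348004 + 0.000467176 + 5.6401e-08 = 0.0180024
P(Group I | x) ≈ 0.781

0.781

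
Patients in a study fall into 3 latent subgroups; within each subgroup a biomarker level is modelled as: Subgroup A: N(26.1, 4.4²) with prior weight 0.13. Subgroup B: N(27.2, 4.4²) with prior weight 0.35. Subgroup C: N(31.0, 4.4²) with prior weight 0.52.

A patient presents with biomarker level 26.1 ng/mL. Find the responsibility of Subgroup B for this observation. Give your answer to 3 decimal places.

Posterior ∝ prior × likelihood, so P(k | x) ∝ P(Z=k) f_k(x); normalise over all components.
Evaluate each component's likelihood at the observed value:
  p_A = 0.0906687
  p_B = 0.0878791
  p_C = 0.0487702
Prior × likelihood for each component:
  P(Z=A)·p_A = 0.13 × 0.0906687 = 0.0117869
  P(Z=B)·p_B = 0.35 × 0.0878791 = 0.0307577
  P(Z=C)·p_C = 0.52 × 0.0487702 = 0.0253605
Sum: 0.0117869 + 0.0307577 + 0.0253605 = 0.0679051
P(Subgroup B | 26.1 ng/mL) ≈ 0.453

0.453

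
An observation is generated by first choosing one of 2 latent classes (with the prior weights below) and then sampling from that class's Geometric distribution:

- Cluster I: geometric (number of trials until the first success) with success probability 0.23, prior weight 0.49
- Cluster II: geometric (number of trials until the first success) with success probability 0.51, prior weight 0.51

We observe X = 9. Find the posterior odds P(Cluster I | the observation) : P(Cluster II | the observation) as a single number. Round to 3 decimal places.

Posterior odds = (P(Z=i) f_i(x)) / (P(Z=j) f_j(x)); the normalising sum cancels.
Evaluate each component's likelihood at the observed value:
  f_I = 0.0284219
  f_II = 0.00169488
0.0139267 / 0.000864389 ≈ 16.112

16.112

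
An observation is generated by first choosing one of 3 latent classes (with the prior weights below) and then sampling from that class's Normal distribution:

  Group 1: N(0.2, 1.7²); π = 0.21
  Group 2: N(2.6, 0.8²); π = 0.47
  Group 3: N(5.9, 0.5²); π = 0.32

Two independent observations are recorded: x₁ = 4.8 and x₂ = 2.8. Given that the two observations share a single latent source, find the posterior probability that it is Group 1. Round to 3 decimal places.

By Bayes' theorem, P(k | x) = π_k f_k(x) / Σ_j π_j f_j(x).
Since both observations come from the same component, the likelihood for component k is f_k(x₁)·f_k(x₂).
  f_1 = [0.00603327] × [0.0728672] = 0.000439627
  f_2 = [0.011367] × [0.483335] = 0.00549405
  f_3 = [0.0709492] × [3.58757e-09] = 2.54535e-10
Unnormalised posteriors:
  π_1·f_1 = 0.21 × 0.000439627 = 9.23217e-05
  π_2·f_2 = 0.47 × 0.00549405 = 0.0025822
  π_3·f_3 = 0.32 × 2.54535e-10 = 8.14512e-11
Marginal: 9.23217e-05 + 0.0025822 + 8.14512e-11 = 0.00267452
P(Group 1 | x₁, x₂) ≈ 0.035

0.035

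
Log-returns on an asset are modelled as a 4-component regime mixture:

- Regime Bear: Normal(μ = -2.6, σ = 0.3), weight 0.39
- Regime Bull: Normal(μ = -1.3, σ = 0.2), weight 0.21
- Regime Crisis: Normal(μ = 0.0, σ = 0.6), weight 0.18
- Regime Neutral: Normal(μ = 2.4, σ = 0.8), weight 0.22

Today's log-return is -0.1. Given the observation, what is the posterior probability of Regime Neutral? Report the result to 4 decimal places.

The responsibility of component k is π_k f_k(x) divided by Σ_j π_j f_j(x).
Normal densities:
  L_Bear = (1/(0.3·√(2π)))·exp(−(-0.1−-2.6)²/(2·0.3²)) = 1.329808·exp(-34.72222) = 1.10693e-15
  L_Bull = (1/(0.2·√(2π)))·exp(−(-0.1−-1.3)²/(2·0.2²)) = 1.994711·exp(-18.00000) = 3.03794e-08
  L_Crisis = (1/(0.6·√(2π)))·exp(−(-0.1−0.0)²/(2·0.6²)) = 0.664904·exp(-0.01389) = 0.655733
  L_Neutral = (1/(0.8·√(2π)))·exp(−(-0.1−2.4)²/(2·0.8²)) = 0.498678·exp(-4.88281) = 0.00377782
Prior × likelihood for each component:
  π_Bear·L_Bear = 0.39 × 1.10693e-15 = 4.31702e-16
  π_Bull·L_Bull = 0.21 × 3.03794e-08 = 6.37968e-09
  π_Crisis·L_Crisis = 0.18 × 0.655733 = 0.118032
  π_Neutral·L_Neutral = 0.22 × 0.00377782 = 0.000831121
Marginal: 4.31702e-16 + 6.37968e-09 + 0.118032 + 0.000831121 = 0.118863
P(Regime Neutral | x) ≈ 0.0070

0.0070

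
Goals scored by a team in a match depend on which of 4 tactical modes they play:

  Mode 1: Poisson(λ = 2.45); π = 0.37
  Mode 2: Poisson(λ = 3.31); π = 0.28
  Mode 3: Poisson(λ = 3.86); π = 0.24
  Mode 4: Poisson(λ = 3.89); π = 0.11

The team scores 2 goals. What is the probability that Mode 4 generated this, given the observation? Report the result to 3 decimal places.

P(component k | x) = w_k·f_k(x) / marginal(x), where marginal(x) = Σ_j w_j·f_j(x).
Poisson probabilities:
  p_1 = e^(−2.45)·2.45^2/2! = 0.258989
  p_2 = e^(−3.31)·3.31^2/2! = 0.200037
  p_3 = e^(−3.86)·3.86^2/2! = 0.156952
  p_4 = e^(−3.89)·3.89^2/2! = 0.154691
Weight by the priors:
  w_1·p_1 = 0.37 × 0.258989 = 0.0958258
  w_2·p_2 = 0.28 × 0.200037 = 0.0560105
  w_3·p_3 = 0.24 × 0.156952 = 0.0376686
  w_4·p_4 = 0.11 × 0.154691 = 0.017016
Evidence: 0.0958258 + 0.0560105 + 0.0376686 + 0.017016 = 0.206521
So the posterior for Mode 4 is 0.017016 / 0.206521 ≈ 0.082.

0.082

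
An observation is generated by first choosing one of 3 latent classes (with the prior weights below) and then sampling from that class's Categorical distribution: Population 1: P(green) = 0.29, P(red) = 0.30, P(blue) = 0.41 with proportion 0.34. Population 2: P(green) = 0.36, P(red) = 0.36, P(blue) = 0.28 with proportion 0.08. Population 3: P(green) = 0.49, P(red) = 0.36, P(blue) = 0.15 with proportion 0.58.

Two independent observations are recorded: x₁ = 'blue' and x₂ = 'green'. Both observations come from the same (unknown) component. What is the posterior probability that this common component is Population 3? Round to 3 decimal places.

Posterior ∝ prior × likelihood, so P(k | x) ∝ P(Z=k) f_k(x); normalise over all components.
Since both observations come from the same component, the likelihood for component k is f_k(x₁)·f_k(x₂).
  p_1 = [0.41] × [0.29] = 0.1189
  p_2 = [0.28] × [0.36] = 0.1008
  p_3 = [0.15] × [0.49] = 0.0735
Multiply by the mixture weights:
  P(Z=1)·p_1 = 0.34 × 0.1189 = 0.040426
  P(Z=2)·p_2 = 0.08 × 0.1008 = 0.008064
  P(Z=3)·p_3 = 0.58 × 0.0735 = 0.04263
Denominator: 0.040426 + 0.008064 + 0.04263 = 0.09112
P(Population 3 | x₁, x₂) ≈ 0.468

0.468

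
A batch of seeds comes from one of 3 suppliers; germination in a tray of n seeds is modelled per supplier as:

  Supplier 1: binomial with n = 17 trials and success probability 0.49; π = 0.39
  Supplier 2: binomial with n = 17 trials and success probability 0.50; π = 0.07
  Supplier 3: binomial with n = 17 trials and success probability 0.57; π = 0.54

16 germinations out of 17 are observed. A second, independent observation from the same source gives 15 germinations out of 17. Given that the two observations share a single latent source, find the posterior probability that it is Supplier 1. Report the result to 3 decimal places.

0.011

By Bayes' theorem, P(k | x) = π_k f_k(x) / Σ_j π_j f_j(x).
Since both observations come from the same component, the likelihood for component k is f_k(x₁)·f_k(x₂).
  L_1 = [9.57539e-05] × [0.000797298] = 7.63443e-08
  L_2 = [0.0001297] × [0.0010376] = 1.34576e-07
  L_3 = [0.000907643] × [0.00547771] = 4.9718e-06
Unnormalised posteriors:
  π_1·L_1 = 0.39 × 7.63443e-08 = 2.97743e-08
  π_2·L_2 = 0.07 × 1.34576e-07 = 9.42033e-09
  π_3·L_3 = 0.54 × 4.9718e-06 = 2.68477e-06
Evidence: 2.97743e-08 + 9.42033e-09 + 2.68477e-06 = 2.72397e-06
So the posterior for Supplier 1 is 2.97743e-08 / 2.72397e-06 ≈ 0.011.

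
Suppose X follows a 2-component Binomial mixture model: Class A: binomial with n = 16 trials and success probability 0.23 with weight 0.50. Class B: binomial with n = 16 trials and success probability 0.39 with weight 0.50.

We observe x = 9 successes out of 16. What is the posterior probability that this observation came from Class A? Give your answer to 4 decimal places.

By Bayes' theorem, P(k | x) = π_k f_k(x) / Σ_j π_j f_j(x).
Binomial probabilities:
  L_A = C(16,9)·0.23^9·0.77^7 = 11440·1.80115e-06·0.160485 = 0.00330683
  L_B = C(16,9)·0.39^9·0.61^7 = 11440·0.000208728·0.0314274 = 0.0750441
Weight by the priors:
  π_A·L_A = 0.50 × 0.00330683 = 0.00165341
  π_B·L_B = 0.50 × 0.0750441 = 0.037522
Marginal: 0.00165341 + 0.037522 = 0.0391754
P(Class A | the observation) = 0.00165341 / 0.0391754 ≈ 0.0422

0.0422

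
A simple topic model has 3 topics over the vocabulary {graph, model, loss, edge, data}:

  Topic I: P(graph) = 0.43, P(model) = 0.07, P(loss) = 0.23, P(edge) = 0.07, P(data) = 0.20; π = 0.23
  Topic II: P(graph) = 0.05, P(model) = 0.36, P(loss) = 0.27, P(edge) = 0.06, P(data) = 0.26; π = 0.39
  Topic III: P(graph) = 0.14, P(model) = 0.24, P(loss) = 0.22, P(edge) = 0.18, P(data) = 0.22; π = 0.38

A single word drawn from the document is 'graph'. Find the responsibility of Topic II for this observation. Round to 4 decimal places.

P(component k | x) = w_k·f_k(x) / marginal(x), where marginal(x) = Σ_j w_j·f_j(x).
Evaluate each component's likelihood at the observed value:
  L_I = P(graph | comp) = 0.43
  L_II = P(graph | comp) = 0.05
  L_III = P(graph | comp) = 0.14
Prior × likelihood for each component:
  w_I·L_I = 0.23 × 0.43 = 0.0989
  w_II·L_II = 0.39 × 0.05 = 0.0195
  w_III·L_III = 0.38 × 0.14 = 0.0532
Normaliser: 0.0989 + 0.0195 + 0.0532 = 0.1716
P(Topic II | x) ≈ 0.1136

0.1136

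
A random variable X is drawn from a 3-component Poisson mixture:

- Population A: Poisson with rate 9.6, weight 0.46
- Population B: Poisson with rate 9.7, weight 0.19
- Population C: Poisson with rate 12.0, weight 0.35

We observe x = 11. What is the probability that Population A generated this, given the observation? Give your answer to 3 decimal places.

0.450

P(component k | x) = π_k·f_k(x) / marginal(x), where marginal(x) = Σ_j π_j·f_j(x).
Component likelihoods at x = 11:
  f_A = e^(−9.6)·9.6^11/11! = 0.108293
  f_B = e^(−9.7)·9.7^11/11! = 0.109819
  f_C = e^(−12.0)·12.0^11/11! = 0.114368
Multiply by the mixture weights:
  π_A·f_A = 0.46 × 0.108293 = 0.0498148
  π_B·f_B = 0.19 × 0.109819 = 0.0208656
  π_C·f_C = 0.35 × 0.114368 = 0.0400288
Sum: 0.0498148 + 0.0208656 + 0.0400288 = 0.110709
P(Population A | the observation) = 0.0498148 / 0.110709 ≈ 0.450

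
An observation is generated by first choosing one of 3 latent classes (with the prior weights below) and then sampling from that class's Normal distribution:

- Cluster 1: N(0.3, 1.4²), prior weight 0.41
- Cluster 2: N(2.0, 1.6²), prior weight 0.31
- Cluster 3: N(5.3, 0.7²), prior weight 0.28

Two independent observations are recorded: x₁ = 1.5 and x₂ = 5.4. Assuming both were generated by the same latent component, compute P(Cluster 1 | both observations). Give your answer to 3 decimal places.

Posterior ∝ prior × likelihood, so P(k | x) ∝ π_k f_k(x); normalise over all components.
Since both observations come from the same component, the likelihood for component k is f_k(x₁)·f_k(x₂).
  L_1 = [0.197354] × [0.000374239] = 7.38575e-05
  L_2 = [0.237457] × [0.0260756] = 0.00619183
  L_3 = [2.27309e-07] × [0.564132] = 1.28232e-07
Weight by the priors:
  π_1·L_1 = 0.41 × 7.38575e-05 = 3.02816e-05
  π_2·L_2 = 0.31 × 0.00619183 = 0.00191947
  π_3·L_3 = 0.28 × 1.28232e-07 = 3.59049e-08
Marginal: 3.02816e-05 + 0.00191947 + 3.59049e-08 = 0.00194978
So the posterior for Cluster 1 is 3.02816e-05 / 0.00194978 ≈ 0.016.

0.016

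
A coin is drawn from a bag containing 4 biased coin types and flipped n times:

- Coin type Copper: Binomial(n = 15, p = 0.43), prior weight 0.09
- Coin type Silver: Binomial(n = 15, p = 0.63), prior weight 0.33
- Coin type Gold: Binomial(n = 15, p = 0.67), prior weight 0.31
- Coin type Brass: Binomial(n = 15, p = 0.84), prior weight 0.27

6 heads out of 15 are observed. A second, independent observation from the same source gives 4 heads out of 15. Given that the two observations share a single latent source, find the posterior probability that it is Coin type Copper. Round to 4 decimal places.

0.9665

Posterior ∝ prior × likelihood, so P(k | x) ∝ P(Z=k) f_k(x); normalise over all components.
Since both observations come from the same component, the likelihood for component k is f_k(x₁)·f_k(x₂).
  f_Copper = [0.20095] × [0.0963008] = 0.0193517
  f_Silver = [0.0406689] × [0.00382573] = 0.000155588
  f_Gold = [0.0210125] × [0.00139023] = 2.92122e-05
  f_Brass = [0.000120826] × [1.19556e-06] = 1.44454e-10
Weight by the priors:
  P(Z=Copper)·f_Copper = 0.09 × 0.0193517 = 0.00174165
  P(Z=Silver)·f_Silver = 0.33 × 0.000155588 = 5.13441e-05
  P(Z=Gold)·f_Gold = 0.31 × 2.92122e-05 = 9.05577e-06
  P(Z=Brass)·f_Brass = 0.27 × 1.44454e-10 = 3.90026e-11
Denominator: 0.00174165 + 5.13441e-05 + 9.05577e-06 + 3.90026e-11 = 0.00180205
P(Coin type Copper | x₁, x₂) = 0.00174165 / 0.00180205 ≈ 0.9665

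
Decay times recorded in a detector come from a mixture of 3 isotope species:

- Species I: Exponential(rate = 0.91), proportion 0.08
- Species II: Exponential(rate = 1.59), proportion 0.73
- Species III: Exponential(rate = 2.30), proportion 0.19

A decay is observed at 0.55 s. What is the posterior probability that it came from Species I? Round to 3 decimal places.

P(component k | x) = P(Z=k)·f_k(x) / marginal(x), where marginal(x) = Σ_j P(Z=j)·f_j(x).
Evaluate each component's likelihood at the observed value:
  p_I = 0.91·e^(−0.91·0.55) = 0.91·e^(−0.5005) = 0.551667
  p_II = 1.59·e^(−1.59·0.55) = 1.59·e^(−0.8745) = 0.663142
  p_III = 2.30·e^(−2.30·0.55) = 2.30·e^(−1.2650) = 0.64915
Unnormalised posteriors:
  P(Z=I)·p_I = 0.08 × 0.551667 = 0.0441334
  P(Z=II)·p_II = 0.73 × 0.663142 = 0.484094
  P(Z=III)·p_III = 0.19 × 0.64915 = 0.123339
Evidence: 0.0441334 + 0.484094 + 0.123339 = 0.651566
Responsibility of Species I: 0.0441334 / 0.651566 ≈ 0.068

0.068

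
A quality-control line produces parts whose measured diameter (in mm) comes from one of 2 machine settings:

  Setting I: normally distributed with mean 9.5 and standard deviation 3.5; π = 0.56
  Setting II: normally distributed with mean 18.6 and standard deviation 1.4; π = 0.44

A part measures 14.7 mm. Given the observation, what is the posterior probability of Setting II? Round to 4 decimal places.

Posterior ∝ prior × likelihood, so P(k | x) ∝ w_k f_k(x); normalise over all components.
Evaluate each component's likelihood at the observed value:
  f_I = 0.0378027
  f_II = 0.00588403
Unnormalised posteriors:
  w_I·f_I = 0.56 × 0.0378027 = 0.0211695
  w_II·f_II = 0.44 × 0.00588403 = 0.00258897
Denominator: 0.0211695 + 0.00258897 = 0.0237585
So the posterior for Setting II is 0.00258897 / 0.0237585 ≈ 0.1090.

0.1090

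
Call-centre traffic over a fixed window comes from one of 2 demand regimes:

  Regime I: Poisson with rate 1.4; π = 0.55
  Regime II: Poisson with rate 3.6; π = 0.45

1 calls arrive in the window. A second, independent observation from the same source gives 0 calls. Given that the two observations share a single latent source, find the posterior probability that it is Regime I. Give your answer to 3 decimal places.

The responsibility of component k is π_k f_k(x) divided by Σ_j π_j f_j(x).
Since both observations come from the same component, the likelihood for component k is f_k(x₁)·f_k(x₂).
  p_I = [0.345236] × [0.246597] = 0.0851341
  p_II = [0.0983654] × [0.0273237] = 0.00268771
Multiply by the mixture weights:
  π_I·p_I = 0.55 × 0.0851341 = 0.0468237
  π_II·p_II = 0.45 × 0.00268771 = 0.00120947
Sum: 0.0468237 + 0.00120947 = 0.0480332
So the posterior for Regime I is 0.0468237 / 0.0480332 ≈ 0.975.

0.975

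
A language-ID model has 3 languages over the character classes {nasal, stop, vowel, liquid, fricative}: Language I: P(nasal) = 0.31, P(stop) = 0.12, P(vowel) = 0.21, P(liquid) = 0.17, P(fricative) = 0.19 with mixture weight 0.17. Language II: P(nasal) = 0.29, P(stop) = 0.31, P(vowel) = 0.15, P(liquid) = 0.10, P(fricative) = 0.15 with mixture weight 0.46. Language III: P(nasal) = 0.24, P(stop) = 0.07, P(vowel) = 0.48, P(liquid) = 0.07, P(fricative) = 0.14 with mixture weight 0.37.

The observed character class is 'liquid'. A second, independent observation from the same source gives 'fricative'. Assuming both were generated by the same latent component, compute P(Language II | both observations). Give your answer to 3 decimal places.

P(component k | x) = w_k·f_k(x) / marginal(x), where marginal(x) = Σ_j w_j·f_j(x).
Since both observations come from the same component, the likelihood for component k is f_k(x₁)·f_k(x₂).
  f_I = [P(liquid | comp) = 0.17] × [0.19] = 0.0323
  f_II = [P(liquid | comp) = 0.10] × [0.15] = 0.015
  f_III = [P(liquid | comp) = 0.07] × [0.14] = 0.0098
Weight by the priors:
  w_I·f_I = 0.17 × 0.0323 = 0.005491
  w_II·f_II = 0.46 × 0.015 = 0.0069
  w_III·f_III = 0.37 × 0.0098 = 0.003626
Sum: 0.005491 + 0.0069 + 0.003626 = 0.016017
P(Language II | x₁, x₂) ≈ 0.431

0.431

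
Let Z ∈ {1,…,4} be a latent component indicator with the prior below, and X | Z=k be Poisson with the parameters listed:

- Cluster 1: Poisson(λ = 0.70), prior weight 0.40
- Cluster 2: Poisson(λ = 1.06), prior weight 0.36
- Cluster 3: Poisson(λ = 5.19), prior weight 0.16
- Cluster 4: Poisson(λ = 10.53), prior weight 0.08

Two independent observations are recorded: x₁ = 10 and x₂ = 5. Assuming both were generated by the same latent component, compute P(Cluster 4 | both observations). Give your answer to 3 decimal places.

The responsibility of component k is π_k f_k(x) divided by Σ_j π_j f_j(x).
Since both observations come from the same component, the likelihood for component k is f_k(x₁)·f_k(x₂).
  f_1 = [e^(−0.70)·0.70^10/10! = 3.86555e-09] × [0.000695509] = 2.68852e-12
  f_2 = [e^(−1.06)·1.06^10/10! = 1.70979e-07] × [0.00386363] = 6.60601e-10
  f_3 = [e^(−5.19)·5.19^10/10! = 0.0217732] × [0.174851] = 0.00380706
  f_4 = [e^(−10.53)·10.53^10/10! = 0.123424] × [0.0288297] = 0.00355827
Multiply by the mixture weights:
  π_1·f_1 = 0.40 × 2.68852e-12 = 1.07541e-12
  π_2·f_2 = 0.36 × 6.60601e-10 = 2.37816e-10
  π_3·f_3 = 0.16 × 0.00380706 = 0.000609129
  π_4·f_4 = 0.08 × 0.00355827 = 0.000284662
Denominator: 1.07541e-12 + 2.37816e-10 + 0.000609129 + 0.000284662 = 0.000893791
Responsibility of Cluster 4: 0.000284662 / 0.000893791 ≈ 0.318

0.318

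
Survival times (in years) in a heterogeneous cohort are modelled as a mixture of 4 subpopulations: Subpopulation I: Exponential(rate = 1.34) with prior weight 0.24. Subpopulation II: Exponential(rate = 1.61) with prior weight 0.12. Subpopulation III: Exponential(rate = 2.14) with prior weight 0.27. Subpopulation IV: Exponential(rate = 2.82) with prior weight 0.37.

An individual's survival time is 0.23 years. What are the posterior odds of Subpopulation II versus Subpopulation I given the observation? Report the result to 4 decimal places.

The posterior odds equal the prior odds times the likelihood ratio: (π_i/π_j)·(f_i(x)/f_j(x)).
Component likelihoods at x = 0.23 years:
  f_I = 1.34·e^(−1.34·0.23) = 1.34·e^(−0.3082) = 0.98459
  f_II = 1.61·e^(−1.61·0.23) = 1.61·e^(−0.3703) = 1.11175
  f_III = 2.14·e^(−2.14·0.23) = 2.14·e^(−0.4922) = 1.30814
  f_IV = 2.82·e^(−2.82·0.23) = 2.82·e^(−0.6486) = 1.47423
0.13341 / 0.236302 ≈ 0.5646

0.5646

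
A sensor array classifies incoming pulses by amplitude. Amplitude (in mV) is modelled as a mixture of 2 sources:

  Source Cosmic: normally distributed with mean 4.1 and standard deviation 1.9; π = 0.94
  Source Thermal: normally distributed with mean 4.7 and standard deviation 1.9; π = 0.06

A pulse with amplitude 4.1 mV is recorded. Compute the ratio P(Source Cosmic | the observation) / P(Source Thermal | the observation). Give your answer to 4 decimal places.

16.4676

Since P(k|x) ∝ P(Z=k) f_k(x), the posterior odds are P(Z=i) f_i(x) / (P(Z=j) f_j(x)).
Evaluate each component's likelihood at the observed value:
  p_Cosmic = 0.20997
  p_Thermal = 0.199757
Posterior odds = (P(Z=Cosmic)·p_Cosmic) / (P(Z=Thermal)·p_Thermal) = (0.94·0.20997) / (0.06·0.199757) = 0.197371 / 0.0119854 ≈ 16.4676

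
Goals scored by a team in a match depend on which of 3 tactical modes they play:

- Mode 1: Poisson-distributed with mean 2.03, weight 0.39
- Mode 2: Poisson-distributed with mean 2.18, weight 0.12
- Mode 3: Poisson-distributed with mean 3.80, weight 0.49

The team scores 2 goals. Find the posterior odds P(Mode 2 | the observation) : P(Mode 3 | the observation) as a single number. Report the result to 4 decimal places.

0.4073

Since P(k|x) ∝ π_k f_k(x), the posterior odds are π_i f_i(x) / (π_j f_j(x)).
Evaluate each component's likelihood at the observed value:
  f_1 = e^(−2.03)·2.03^2/2! = 0.27061
  f_2 = e^(−2.18)·2.18^2/2! = 0.268609
  f_3 = e^(−3.80)·3.80^2/2! = 0.161517
0.0322331 / 0.0791433 ≈ 0.4073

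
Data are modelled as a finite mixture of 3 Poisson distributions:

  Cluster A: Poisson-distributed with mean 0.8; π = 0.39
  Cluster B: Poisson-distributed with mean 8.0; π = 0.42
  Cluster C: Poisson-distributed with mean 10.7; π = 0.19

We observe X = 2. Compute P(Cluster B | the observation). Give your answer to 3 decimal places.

0.074

Posterior ∝ prior × likelihood, so P(k | x) ∝ w_k f_k(x); normalise over all components.
Component likelihoods at x = 2:
  p_A = e^(−0.8)·0.8^2/2! = 0.143785
  p_B = e^(−8.0)·8.0^2/2! = 0.0107348
  p_C = e^(−10.7)·10.7^2/2! = 0.00129058
Multiply by the mixture weights:
  w_A·p_A = 0.39 × 0.143785 = 0.0560763
  w_B·p_B = 0.42 × 0.0107348 = 0.00450862
  w_C·p_C = 0.19 × 0.00129058 = 0.000245211
Marginal: 0.0560763 + 0.00450862 + 0.000245211 = 0.0608301
So the posterior for Cluster B is 0.00450862 / 0.0608301 ≈ 0.074.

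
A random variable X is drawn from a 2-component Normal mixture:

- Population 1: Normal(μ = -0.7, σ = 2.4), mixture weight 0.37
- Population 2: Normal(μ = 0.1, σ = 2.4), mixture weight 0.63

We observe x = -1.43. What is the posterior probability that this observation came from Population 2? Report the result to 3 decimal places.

Posterior ∝ prior × likelihood, so P(k | x) ∝ w_k f_k(x); normalise over all components.
Component likelihoods at x = -1.43:
  p_1 = 0.158712
  p_2 = 0.135659
Multiply by the mixture weights:
  w_1·p_1 = 0.37 × 0.158712 = 0.0587233
  w_2·p_2 = 0.63 × 0.135659 = 0.0854652
Sum: 0.0587233 + 0.0854652 = 0.144189
P(Population 2 | -1.43) = 0.0854652 / 0.144189 ≈ 0.593

0.593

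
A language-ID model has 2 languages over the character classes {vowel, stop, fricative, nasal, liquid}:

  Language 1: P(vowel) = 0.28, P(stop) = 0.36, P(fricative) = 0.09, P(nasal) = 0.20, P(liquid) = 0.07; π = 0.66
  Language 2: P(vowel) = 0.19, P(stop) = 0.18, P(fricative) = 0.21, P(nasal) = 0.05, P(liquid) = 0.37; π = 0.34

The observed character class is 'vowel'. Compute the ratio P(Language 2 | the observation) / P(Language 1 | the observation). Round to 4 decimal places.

0.3496

The posterior odds equal the prior odds times the likelihood ratio: (π_i/π_j)·(f_i(x)/f_j(x)).
Categorical probabilities:
  L_1 = P(vowel | comp) = 0.28
  L_2 = P(vowel | comp) = 0.19
Odds = (0.34/0.66) × (0.19/0.28) = 0.515152 × 0.678571 ≈ 0.3496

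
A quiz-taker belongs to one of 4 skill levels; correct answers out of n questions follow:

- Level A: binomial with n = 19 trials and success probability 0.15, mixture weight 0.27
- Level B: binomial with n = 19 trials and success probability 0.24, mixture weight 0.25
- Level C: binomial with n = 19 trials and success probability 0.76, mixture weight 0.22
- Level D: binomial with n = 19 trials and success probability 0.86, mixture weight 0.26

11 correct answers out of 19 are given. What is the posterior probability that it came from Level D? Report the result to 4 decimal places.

P(component k | x) = P(Z=k)·f_k(x) / marginal(x), where marginal(x) = Σ_j P(Z=j)·f_j(x).
Binomial probabilities:
  p_A = C(19,11)·0.15^11·0.85^8 = 75582·8.64976e-10·0.272491 = 1.78145e-05
  p_B = C(19,11)·0.24^11·0.76^8 = 75582·1.52168e-07·0.111303 = 0.00128012
  p_C = C(19,11)·0.76^11·0.24^8 = 75582·0.0488596·1.10075e-05 = 0.0406497
  p_D = C(19,11)·0.86^11·0.14^8 = 75582·0.190319·1.47579e-07 = 0.00212288
Unnormalised posteriors:
  P(Z=A)·p_A = 0.27 × 1.78145e-05 = 4.80991e-06
  P(Z=B)·p_B = 0.25 × 0.00128012 = 0.00032003
  P(Z=C)·p_C = 0.22 × 0.0406497 = 0.00894294
  P(Z=D)·p_D = 0.26 × 0.00212288 = 0.000551949
Marginal: 4.80991e-06 + 0.00032003 + 0.00894294 + 0.000551949 = 0.00981973
Responsibility of Level D: 0.000551949 / 0.00981973 ≈ 0.0562

0.0562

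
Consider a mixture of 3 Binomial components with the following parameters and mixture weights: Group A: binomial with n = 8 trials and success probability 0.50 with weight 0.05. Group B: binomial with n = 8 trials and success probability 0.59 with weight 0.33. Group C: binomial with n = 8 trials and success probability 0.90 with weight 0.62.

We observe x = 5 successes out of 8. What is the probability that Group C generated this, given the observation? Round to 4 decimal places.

0.1674

Posterior ∝ prior × likelihood, so P(k | x) ∝ π_k f_k(x); normalise over all components.
Component likelihoods at x = 5 successes out of 8:
  L_A = 0.21875
  L_B = 0.27593
  L_C = 0.0330674
Multiply by the mixture weights:
  π_A·L_A = 0.05 × 0.21875 = 0.0109375
  π_B·L_B = 0.33 × 0.27593 = 0.0910571
  π_C·L_C = 0.62 × 0.0330674 = 0.0205018
Marginal: 0.0109375 + 0.0910571 + 0.0205018 = 0.122496
P(Group C | data) = 0.0205018 / 0.122496 ≈ 0.1674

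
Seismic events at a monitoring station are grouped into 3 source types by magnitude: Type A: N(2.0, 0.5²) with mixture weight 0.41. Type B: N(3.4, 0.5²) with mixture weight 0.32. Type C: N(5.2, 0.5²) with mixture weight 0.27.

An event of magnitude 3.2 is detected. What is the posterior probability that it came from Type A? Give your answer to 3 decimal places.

0.072

By Bayes' theorem, P(k | x) = P(Z=k) f_k(x) / Σ_j P(Z=j) f_j(x).
Component likelihoods at x = 3.2:
  p_A = (1/(0.5·√(2π)))·exp(−(3.2−2.0)²/(2·0.5²)) = 0.797885·exp(-2.88000) = 0.0447891
  p_B = (1/(0.5·√(2π)))·exp(−(3.2−3.4)²/(2·0.5²)) = 0.797885·exp(-0.08000) = 0.73654
  p_C = (1/(0.5·√(2π)))·exp(−(3.2−5.2)²/(2·0.5²)) = 0.797885·exp(-8.00000) = 0.00026766
Multiply by the mixture weights:
  P(Z=A)·p_A = 0.41 × 0.0447891 = 0.0183635
  P(Z=B)·p_B = 0.32 × 0.73654 = 0.235693
  P(Z=C)·p_C = 0.27 × 0.00026766 = 7.22683e-05
Denominator: 0.0183635 + 0.235693 + 7.22683e-05 = 0.254129
Responsibility of Type A: 0.0183635 / 0.254129 ≈ 0.072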